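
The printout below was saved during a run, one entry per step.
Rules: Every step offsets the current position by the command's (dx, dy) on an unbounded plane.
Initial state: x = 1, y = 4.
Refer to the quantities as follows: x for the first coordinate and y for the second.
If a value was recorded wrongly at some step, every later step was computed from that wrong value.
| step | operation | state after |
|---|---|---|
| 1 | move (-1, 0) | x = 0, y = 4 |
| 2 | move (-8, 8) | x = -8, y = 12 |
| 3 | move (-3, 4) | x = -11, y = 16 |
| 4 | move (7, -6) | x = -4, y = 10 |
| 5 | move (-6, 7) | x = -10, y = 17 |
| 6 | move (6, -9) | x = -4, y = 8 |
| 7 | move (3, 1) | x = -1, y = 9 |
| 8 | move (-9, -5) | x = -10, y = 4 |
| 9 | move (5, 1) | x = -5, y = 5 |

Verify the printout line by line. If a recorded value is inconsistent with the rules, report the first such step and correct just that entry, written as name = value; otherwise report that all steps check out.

Recomputing the run from the initial state:
step 1: x = 0, y = 4
step 2: x = -8, y = 12
step 3: x = -11, y = 16
step 4: x = -4, y = 10
step 5: x = -10, y = 17
step 6: x = -4, y = 8
step 7: x = -1, y = 9
step 8: x = -10, y = 4
step 9: x = -5, y = 5
This matches the printout at every step.

no error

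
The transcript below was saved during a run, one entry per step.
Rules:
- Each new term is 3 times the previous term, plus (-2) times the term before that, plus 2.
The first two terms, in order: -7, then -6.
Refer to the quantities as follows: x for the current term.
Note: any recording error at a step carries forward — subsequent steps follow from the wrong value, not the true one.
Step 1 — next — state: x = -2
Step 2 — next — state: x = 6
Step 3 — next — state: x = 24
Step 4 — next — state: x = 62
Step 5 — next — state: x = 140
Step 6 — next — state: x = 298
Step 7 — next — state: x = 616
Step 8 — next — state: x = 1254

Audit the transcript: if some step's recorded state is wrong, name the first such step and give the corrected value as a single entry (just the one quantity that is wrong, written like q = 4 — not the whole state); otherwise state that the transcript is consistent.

step 2, x = 8

Recomputing the run from the initial state:
step 1: x = -2
step 2: x = 8
step 3: x = 30
step 4: x = 76
step 5: x = 170
step 6: x = 360
step 7: x = 742
step 8: x = 1508
The first disagreement with the transcript is at step 2, where the value should be x = 8.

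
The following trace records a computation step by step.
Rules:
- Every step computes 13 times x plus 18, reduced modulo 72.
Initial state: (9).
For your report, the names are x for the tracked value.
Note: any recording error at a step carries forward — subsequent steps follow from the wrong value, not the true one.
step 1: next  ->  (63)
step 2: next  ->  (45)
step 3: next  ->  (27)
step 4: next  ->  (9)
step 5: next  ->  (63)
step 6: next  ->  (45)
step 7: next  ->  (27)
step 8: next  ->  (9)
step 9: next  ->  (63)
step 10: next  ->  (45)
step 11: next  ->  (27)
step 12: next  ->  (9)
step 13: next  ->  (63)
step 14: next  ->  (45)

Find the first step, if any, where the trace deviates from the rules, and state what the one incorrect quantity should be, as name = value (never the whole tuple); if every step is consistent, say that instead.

Recomputing the run from the initial state:
step 1: x = 63
step 2: x = 45
step 3: x = 27
step 4: x = 9
step 5: x = 63
step 6: x = 45
step 7: x = 27
step 8: x = 9
step 9: x = 63
step 10: x = 45
step 11: x = 27
step 12: x = 9
step 13: x = 63
step 14: x = 45
This matches the trace at every step.

no error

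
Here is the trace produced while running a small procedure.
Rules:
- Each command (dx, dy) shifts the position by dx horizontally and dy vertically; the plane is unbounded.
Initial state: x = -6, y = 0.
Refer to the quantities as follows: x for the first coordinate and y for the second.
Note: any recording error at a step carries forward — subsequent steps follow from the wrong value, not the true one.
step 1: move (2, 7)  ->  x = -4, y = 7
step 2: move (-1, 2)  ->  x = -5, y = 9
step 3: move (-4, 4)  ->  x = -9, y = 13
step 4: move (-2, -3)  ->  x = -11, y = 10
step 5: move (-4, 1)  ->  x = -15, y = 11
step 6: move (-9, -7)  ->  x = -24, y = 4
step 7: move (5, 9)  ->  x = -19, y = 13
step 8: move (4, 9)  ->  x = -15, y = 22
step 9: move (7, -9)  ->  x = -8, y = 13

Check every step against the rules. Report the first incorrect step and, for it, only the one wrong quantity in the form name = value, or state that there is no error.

Recomputing the run from the initial state:
step 1: x = -4, y = 7
step 2: x = -5, y = 9
step 3: x = -9, y = 13
step 4: x = -11, y = 10
step 5: x = -15, y = 11
step 6: x = -24, y = 4
step 7: x = -19, y = 13
step 8: x = -15, y = 22
step 9: x = -8, y = 13
This matches the trace at every step.

no error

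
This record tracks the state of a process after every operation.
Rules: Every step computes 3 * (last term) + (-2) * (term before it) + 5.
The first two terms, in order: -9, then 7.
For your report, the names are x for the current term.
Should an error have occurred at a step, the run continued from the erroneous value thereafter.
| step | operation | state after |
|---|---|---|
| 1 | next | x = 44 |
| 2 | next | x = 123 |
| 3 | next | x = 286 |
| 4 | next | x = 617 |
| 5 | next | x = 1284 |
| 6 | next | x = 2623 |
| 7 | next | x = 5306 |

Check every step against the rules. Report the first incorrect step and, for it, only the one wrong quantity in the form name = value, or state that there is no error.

no error

step 1: x = 3*(7) + (-2)*(-9) + (5) = 44 -> consistent with the record
step 2: x = 3*(44) + (-2)*(7) + (5) = 123 -> no discrepancy
step 3: x = 3*(123) + (-2)*(44) + (5) = 286 -> consistent with the record
step 4: x = 3*(286) + (-2)*(123) + (5) = 617 -> agrees with the record
step 5: x = 3*(617) + (-2)*(286) + (5) = 1284 -> no discrepancy
step 6: x = 3*(1284) + (-2)*(617) + (5) = 2623 -> confirmed correct
step 7: x = 3*(2623) + (-2)*(1284) + (5) = 5306 -> checks out
The whole run recomputes cleanly — no discrepancies.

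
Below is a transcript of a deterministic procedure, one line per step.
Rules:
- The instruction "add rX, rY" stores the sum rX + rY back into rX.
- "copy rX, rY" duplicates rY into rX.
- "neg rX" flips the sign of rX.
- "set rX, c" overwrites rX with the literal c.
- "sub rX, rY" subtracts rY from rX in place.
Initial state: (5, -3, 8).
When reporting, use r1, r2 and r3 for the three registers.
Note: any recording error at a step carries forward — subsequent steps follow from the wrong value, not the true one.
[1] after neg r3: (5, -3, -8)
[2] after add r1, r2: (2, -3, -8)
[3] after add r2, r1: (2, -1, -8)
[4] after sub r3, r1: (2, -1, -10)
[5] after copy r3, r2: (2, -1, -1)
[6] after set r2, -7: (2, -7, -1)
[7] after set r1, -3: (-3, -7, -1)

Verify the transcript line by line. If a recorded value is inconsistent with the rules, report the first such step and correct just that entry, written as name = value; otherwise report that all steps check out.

Recomputing the run from the initial state:
step 1: r1 = 5, r2 = -3, r3 = -8
step 2: r1 = 2, r2 = -3, r3 = -8
step 3: r1 = 2, r2 = -1, r3 = -8
step 4: r1 = 2, r2 = -1, r3 = -10
step 5: r1 = 2, r2 = -1, r3 = -1
step 6: r1 = 2, r2 = -7, r3 = -1
step 7: r1 = -3, r2 = -7, r3 = -1
This matches the transcript at every step.

no error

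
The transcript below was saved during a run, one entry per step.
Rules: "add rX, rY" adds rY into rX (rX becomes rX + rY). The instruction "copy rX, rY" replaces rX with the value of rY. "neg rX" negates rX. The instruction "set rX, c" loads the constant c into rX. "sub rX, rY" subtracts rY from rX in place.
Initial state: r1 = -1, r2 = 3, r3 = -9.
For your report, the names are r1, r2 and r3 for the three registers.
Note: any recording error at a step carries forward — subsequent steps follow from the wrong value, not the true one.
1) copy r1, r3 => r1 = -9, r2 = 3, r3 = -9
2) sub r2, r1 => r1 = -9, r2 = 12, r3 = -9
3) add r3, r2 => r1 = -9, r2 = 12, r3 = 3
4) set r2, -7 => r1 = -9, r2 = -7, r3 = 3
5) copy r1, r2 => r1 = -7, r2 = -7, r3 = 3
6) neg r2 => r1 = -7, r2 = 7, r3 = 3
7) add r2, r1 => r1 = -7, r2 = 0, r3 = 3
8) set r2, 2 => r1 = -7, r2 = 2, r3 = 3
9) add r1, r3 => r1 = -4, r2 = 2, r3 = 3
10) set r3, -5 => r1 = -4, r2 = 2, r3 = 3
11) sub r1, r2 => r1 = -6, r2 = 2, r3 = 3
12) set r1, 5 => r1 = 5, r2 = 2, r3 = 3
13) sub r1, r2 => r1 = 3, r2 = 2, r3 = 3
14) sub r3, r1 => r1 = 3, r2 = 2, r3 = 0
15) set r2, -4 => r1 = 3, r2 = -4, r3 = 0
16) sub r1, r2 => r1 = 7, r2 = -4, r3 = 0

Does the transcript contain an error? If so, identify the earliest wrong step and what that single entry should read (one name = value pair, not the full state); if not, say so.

Recomputing the run from the initial state:
step 1: r1 = -9, r2 = 3, r3 = -9
step 2: r1 = -9, r2 = 12, r3 = -9
step 3: r1 = -9, r2 = 12, r3 = 3
step 4: r1 = -9, r2 = -7, r3 = 3
step 5: r1 = -7, r2 = -7, r3 = 3
step 6: r1 = -7, r2 = 7, r3 = 3
step 7: r1 = -7, r2 = 0, r3 = 3
step 8: r1 = -7, r2 = 2, r3 = 3
step 9: r1 = -4, r2 = 2, r3 = 3
step 10: r1 = -4, r2 = 2, r3 = -5
step 11: r1 = -6, r2 = 2, r3 = -5
step 12: r1 = 5, r2 = 2, r3 = -5
step 13: r1 = 3, r2 = 2, r3 = -5
step 14: r1 = 3, r2 = 2, r3 = -8
step 15: r1 = 3, r2 = -4, r3 = -8
step 16: r1 = 7, r2 = -4, r3 = -8
The first disagreement with the transcript is at step 10, where the value should be r3 = -5.

step 10, r3 = -5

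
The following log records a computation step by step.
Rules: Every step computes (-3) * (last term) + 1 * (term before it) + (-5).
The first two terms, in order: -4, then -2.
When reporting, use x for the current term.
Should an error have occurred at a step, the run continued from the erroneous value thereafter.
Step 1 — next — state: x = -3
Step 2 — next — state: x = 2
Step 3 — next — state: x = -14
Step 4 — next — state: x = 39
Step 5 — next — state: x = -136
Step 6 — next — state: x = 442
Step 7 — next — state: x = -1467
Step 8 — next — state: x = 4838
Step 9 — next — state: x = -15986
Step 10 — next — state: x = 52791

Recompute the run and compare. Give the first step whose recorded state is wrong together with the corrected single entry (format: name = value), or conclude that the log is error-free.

no error

Step 1: x = -3*(-2) + (1)*(-4) + (-5) = -3 — checks out.
Step 2: x = -3*(-3) + (1)*(-2) + (-5) = 2 — agrees with the log.
Step 3: x = -3*(2) + (1)*(-3) + (-5) = -14 — agrees with the log.
Step 4: x = -3*(-14) + (1)*(2) + (-5) = 39 — exactly as logged.
Step 5: x = -3*(39) + (1)*(-14) + (-5) = -136 — agrees with the log.
Step 6: x = -3*(-136) + (1)*(39) + (-5) = 442 — no discrepancy.
Step 7: x = -3*(442) + (1)*(-136) + (-5) = -1467 — matches.
Step 8: x = -3*(-1467) + (1)*(442) + (-5) = 4838 — no discrepancy.
Step 9: x = -3*(4838) + (1)*(-1467) + (-5) = -15986 — in agreement.
Step 10: x = -3*(-15986) + (1)*(4838) + (-5) = 52791 — verified.
The recomputation confirms every line.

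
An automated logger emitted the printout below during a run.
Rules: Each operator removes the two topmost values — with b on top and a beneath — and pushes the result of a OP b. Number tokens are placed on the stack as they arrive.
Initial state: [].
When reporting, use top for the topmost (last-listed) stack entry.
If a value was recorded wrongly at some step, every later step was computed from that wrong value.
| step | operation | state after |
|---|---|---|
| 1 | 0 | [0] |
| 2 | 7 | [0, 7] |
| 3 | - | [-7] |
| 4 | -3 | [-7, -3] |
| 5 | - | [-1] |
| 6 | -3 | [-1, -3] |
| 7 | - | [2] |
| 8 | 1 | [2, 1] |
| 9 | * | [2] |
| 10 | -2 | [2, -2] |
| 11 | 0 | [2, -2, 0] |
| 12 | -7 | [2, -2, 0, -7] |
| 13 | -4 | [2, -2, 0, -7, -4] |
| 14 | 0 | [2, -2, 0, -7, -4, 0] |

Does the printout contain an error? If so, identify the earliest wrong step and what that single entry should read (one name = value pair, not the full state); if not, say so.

step 5, top = -4

Recomputing the run from the initial state:
step 1: [0]
step 2: [0, 7]
step 3: [-7]
step 4: [-7, -3]
step 5: [-4]
step 6: [-4, -3]
step 7: [-1]
step 8: [-1, 1]
step 9: [-1]
step 10: [-1, -2]
step 11: [-1, -2, 0]
step 12: [-1, -2, 0, -7]
step 13: [-1, -2, 0, -7, -4]
step 14: [-1, -2, 0, -7, -4, 0]
The first disagreement with the printout is at step 5, where the value should be top = -4.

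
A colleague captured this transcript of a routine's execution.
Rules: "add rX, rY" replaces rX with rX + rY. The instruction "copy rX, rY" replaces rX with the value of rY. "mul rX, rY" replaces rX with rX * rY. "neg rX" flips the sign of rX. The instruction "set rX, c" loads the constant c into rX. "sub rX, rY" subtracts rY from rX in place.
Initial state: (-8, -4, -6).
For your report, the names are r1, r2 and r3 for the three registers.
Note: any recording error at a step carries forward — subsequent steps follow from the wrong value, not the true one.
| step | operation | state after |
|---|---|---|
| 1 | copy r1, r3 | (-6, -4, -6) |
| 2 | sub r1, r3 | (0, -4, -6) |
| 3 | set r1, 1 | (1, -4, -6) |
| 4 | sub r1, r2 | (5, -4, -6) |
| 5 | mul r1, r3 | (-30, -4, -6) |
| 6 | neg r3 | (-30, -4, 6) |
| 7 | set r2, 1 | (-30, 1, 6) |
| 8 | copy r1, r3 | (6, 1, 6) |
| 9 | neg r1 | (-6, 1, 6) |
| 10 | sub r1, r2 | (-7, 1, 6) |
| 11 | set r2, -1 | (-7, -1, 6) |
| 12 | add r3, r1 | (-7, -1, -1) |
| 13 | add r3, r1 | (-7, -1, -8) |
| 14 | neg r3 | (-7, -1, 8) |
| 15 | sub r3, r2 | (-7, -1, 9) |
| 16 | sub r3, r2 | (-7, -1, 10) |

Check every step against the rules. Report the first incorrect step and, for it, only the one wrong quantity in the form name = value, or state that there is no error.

no error

1. r1 = -6 (consistent with the transcript)
2. r1 = -6 - -6 = 0 (verified)
3. r1 = 1 (consistent with the transcript)
4. r1 = 1 - -4 = 5 (verified)
5. r1 = 5 * -6 = -30 (consistent with the transcript)
6. r3 = -(-6) = 6 (matches)
7. r2 = 1 (in agreement)
8. r1 = 6 (exactly as logged)
9. r1 = -(6) = -6 (same as recorded)
10. r1 = -6 - 1 = -7 (checks out)
11. r2 = -1 (exactly as logged)
12. r3 = 6 + -7 = -1 (checks out)
13. r3 = -1 + -7 = -8 (no discrepancy)
14. r3 = -(-8) = 8 (checks out)
15. r3 = 8 - -1 = 9 (same as recorded)
16. r3 = 9 - -1 = 10 (consistent with the transcript)
Nothing is out of place; the run is error-free.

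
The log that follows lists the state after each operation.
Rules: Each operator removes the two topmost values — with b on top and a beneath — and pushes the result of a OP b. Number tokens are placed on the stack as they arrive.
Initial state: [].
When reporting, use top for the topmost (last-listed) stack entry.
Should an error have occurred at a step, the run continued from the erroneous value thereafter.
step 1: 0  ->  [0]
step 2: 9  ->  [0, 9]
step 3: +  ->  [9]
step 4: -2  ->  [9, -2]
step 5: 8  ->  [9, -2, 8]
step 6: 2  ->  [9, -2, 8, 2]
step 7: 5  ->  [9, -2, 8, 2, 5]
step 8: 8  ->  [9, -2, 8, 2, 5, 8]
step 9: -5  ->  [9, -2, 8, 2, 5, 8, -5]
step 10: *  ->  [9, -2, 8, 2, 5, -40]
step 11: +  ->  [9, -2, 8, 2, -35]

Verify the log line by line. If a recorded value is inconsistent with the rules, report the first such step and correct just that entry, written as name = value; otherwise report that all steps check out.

step 1: push 0: top = 0 -> exactly as logged
step 2: push 9: top = 9 -> no discrepancy
step 3: 0 + 9 = 9 -> consistent with the log
step 4: push -2: top = -2 -> checks out
step 5: push 8: top = 8 -> confirmed correct
step 6: push 2: top = 2 -> verified
step 7: push 5: top = 5 -> in agreement
step 8: push 8: top = 8 -> same as recorded
step 9: push -5: top = -5 -> same as recorded
step 10: 8 * -5 = -40 -> no discrepancy
step 11: 5 + -40 = -35 -> in agreement
All entries verified; no error found.

no error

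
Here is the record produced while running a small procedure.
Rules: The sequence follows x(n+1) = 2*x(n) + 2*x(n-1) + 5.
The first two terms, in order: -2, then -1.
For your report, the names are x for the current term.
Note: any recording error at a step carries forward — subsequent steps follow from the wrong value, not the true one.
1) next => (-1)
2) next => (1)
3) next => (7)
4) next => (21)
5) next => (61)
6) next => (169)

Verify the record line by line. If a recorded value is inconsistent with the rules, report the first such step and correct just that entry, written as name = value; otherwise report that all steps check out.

Step 1: x = 2*(-1) + (2)*(-2) + (5) = -1 — matches.
Step 2: x = 2*(-1) + (2)*(-1) + (5) = 1 — checks out.
Step 3: x = 2*(1) + (2)*(-1) + (5) = 5 — first mismatch against the record.
So the first discrepancy is step 3, where the right value is x = 5.

step 3, x = 5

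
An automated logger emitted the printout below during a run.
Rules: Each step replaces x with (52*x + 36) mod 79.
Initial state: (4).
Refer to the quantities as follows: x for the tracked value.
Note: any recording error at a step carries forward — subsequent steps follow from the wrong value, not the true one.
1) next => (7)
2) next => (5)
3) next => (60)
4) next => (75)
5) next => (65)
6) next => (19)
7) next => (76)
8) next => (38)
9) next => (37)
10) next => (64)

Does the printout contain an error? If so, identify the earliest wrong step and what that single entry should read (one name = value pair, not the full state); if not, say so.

step 1: x = (52*4 + 36) mod 79 = 7 -> verified
step 2: x = (52*7 + 36) mod 79 = 5 -> confirmed correct
step 3: x = (52*5 + 36) mod 79 = 59 -> the printout has a different value
That makes step 3 the first incorrect line — x = 59 is what it should show.

step 3, x = 59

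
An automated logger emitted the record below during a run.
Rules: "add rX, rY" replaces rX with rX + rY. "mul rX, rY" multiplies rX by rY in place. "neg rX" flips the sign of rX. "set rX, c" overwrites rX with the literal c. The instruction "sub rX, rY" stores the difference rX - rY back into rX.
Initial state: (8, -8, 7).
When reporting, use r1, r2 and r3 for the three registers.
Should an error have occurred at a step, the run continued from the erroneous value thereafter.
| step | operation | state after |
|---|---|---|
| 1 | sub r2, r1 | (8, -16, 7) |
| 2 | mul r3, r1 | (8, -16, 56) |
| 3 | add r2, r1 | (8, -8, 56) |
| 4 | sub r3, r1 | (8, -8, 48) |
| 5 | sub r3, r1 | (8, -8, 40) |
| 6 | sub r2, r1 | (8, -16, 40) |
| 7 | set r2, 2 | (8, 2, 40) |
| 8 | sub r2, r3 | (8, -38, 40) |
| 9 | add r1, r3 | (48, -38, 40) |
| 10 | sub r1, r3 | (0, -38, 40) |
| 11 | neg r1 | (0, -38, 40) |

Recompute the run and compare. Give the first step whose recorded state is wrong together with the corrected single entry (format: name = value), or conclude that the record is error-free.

step 10, r1 = 8

1. r2 = -8 - 8 = -16 (confirmed correct)
2. r3 = 7 * 8 = 56 (verified)
3. r2 = -16 + 8 = -8 (confirmed correct)
4. r3 = 56 - 8 = 48 (consistent with the record)
5. r3 = 48 - 8 = 40 (consistent with the record)
6. r2 = -8 - 8 = -16 (verified)
7. r2 = 2 (agrees with the record)
8. r2 = 2 - 40 = -38 (verified)
9. r1 = 8 + 40 = 48 (checks out)
10. r1 = 48 - 40 = 8 (a discrepancy with the record)
That makes step 10 the first incorrect line — r1 = 8 is what it should show.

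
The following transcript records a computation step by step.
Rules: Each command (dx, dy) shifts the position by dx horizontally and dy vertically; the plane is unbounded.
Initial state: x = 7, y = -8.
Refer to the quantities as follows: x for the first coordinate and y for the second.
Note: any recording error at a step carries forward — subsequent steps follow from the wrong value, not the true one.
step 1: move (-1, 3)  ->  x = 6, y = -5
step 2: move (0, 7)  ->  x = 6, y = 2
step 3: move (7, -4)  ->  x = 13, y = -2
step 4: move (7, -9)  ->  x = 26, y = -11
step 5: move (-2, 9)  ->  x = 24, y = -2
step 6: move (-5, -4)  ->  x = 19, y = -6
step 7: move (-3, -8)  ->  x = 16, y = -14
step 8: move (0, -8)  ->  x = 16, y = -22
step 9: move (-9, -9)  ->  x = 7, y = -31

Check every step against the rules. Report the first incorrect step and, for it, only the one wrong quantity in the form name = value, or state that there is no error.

step 4, x = 20

Recomputing the run from the initial state:
step 1: x = 6, y = -5
step 2: x = 6, y = 2
step 3: x = 13, y = -2
step 4: x = 20, y = -11
step 5: x = 18, y = -2
step 6: x = 13, y = -6
step 7: x = 10, y = -14
step 8: x = 10, y = -22
step 9: x = 1, y = -31
The first disagreement with the transcript is at step 4, where the value should be x = 20.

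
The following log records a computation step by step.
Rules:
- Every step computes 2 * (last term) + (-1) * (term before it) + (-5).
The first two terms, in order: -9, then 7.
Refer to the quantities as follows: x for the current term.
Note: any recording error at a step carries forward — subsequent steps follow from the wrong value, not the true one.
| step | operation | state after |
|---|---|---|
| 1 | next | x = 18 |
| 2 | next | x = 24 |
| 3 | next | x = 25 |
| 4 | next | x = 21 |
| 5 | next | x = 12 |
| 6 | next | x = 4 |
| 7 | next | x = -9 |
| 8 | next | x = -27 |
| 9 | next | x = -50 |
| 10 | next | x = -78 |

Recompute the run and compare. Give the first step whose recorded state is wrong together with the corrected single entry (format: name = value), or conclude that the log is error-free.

step 6, x = -2

Recomputing the run from the initial state:
step 1: x = 18
step 2: x = 24
step 3: x = 25
step 4: x = 21
step 5: x = 12
step 6: x = -2
step 7: x = -21
step 8: x = -45
step 9: x = -74
step 10: x = -108
The first disagreement with the log is at step 6, where the value should be x = -2.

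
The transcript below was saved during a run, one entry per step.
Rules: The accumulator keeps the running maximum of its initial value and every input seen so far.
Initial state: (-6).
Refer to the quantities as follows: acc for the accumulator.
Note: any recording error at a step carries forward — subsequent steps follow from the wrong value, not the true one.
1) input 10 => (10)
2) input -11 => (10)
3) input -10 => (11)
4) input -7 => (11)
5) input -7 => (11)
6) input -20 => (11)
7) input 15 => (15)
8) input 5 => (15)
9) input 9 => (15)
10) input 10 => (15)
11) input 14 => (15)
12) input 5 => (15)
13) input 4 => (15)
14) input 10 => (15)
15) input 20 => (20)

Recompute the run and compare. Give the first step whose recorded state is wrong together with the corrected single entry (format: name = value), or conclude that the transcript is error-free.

1. acc = max(-6, 10) = 10 (confirmed correct)
2. acc = max(10, -11) = 10 (matches)
3. acc = max(10, -10) = 10 (the transcript has a different value)
The earliest wrong entry is at step 3: it should read acc = 10.

step 3, acc = 10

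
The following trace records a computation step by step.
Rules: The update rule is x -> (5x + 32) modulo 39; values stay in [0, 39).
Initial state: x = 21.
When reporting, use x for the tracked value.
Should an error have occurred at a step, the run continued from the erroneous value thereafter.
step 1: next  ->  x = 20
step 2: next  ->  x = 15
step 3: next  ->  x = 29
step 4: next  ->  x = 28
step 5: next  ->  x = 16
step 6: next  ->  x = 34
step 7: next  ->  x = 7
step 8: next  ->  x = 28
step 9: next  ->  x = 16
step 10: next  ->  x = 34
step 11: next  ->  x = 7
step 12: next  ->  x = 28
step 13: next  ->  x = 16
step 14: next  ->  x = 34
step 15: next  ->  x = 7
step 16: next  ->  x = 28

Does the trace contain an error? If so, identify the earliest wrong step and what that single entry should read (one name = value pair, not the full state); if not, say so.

step 1: x = (5*21 + 32) mod 39 = 20 -> no discrepancy
step 2: x = (5*20 + 32) mod 39 = 15 -> checks out
step 3: x = (5*15 + 32) mod 39 = 29 -> consistent with the trace
step 4: x = (5*29 + 32) mod 39 = 21 -> the entry is off here
The earliest wrong entry is at step 4: it should read x = 21.

step 4, x = 21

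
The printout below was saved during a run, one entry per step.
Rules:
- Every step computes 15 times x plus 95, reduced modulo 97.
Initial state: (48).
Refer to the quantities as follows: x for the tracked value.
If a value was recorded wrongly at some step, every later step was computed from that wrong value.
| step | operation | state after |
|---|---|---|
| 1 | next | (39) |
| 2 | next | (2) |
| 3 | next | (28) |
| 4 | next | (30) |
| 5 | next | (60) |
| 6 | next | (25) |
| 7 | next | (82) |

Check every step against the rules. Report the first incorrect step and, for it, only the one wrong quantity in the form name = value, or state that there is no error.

step 1: x = (15*48 + 95) mod 97 = 39 -> matches
step 2: x = (15*39 + 95) mod 97 = 1 -> the entry is off here
The audit stops at step 2: the recorded entry is wrong and should be x = 1.

step 2, x = 1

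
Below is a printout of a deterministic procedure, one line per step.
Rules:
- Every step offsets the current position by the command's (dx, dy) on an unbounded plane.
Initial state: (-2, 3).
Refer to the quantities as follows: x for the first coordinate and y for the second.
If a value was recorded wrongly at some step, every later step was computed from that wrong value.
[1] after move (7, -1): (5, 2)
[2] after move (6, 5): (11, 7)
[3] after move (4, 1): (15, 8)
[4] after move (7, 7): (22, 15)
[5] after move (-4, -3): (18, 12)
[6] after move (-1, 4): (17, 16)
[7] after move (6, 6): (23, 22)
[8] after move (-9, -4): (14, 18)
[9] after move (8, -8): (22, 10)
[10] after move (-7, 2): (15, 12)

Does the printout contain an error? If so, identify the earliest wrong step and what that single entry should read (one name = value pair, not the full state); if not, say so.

no error

1. x = -2 + (7) = 5, y = 3 + (-1) = 2 (same as recorded)
2. x = 5 + (6) = 11, y = 2 + (5) = 7 (in agreement)
3. x = 11 + (4) = 15, y = 7 + (1) = 8 (in agreement)
4. x = 15 + (7) = 22, y = 8 + (7) = 15 (agrees with the printout)
5. x = 22 + (-4) = 18, y = 15 + (-3) = 12 (verified)
6. x = 18 + (-1) = 17, y = 12 + (4) = 16 (matches)
7. x = 17 + (6) = 23, y = 16 + (6) = 22 (matches)
8. x = 23 + (-9) = 14, y = 22 + (-4) = 18 (verified)
9. x = 14 + (8) = 22, y = 18 + (-8) = 10 (same as recorded)
10. x = 22 + (-7) = 15, y = 10 + (2) = 12 (consistent with the printout)
The recomputation confirms every line.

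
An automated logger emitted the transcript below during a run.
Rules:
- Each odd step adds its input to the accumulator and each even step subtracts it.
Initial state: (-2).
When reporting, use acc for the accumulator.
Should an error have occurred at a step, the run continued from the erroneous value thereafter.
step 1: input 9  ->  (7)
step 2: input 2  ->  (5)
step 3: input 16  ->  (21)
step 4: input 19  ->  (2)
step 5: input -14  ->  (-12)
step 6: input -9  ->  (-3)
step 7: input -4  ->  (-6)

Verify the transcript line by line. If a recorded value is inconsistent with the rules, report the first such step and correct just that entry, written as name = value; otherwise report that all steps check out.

step 7, acc = -7

Recomputing the run from the initial state:
step 1: acc = 7
step 2: acc = 5
step 3: acc = 21
step 4: acc = 2
step 5: acc = -12
step 6: acc = -3
step 7: acc = -7
The first disagreement with the transcript is at step 7, where the value should be acc = -7.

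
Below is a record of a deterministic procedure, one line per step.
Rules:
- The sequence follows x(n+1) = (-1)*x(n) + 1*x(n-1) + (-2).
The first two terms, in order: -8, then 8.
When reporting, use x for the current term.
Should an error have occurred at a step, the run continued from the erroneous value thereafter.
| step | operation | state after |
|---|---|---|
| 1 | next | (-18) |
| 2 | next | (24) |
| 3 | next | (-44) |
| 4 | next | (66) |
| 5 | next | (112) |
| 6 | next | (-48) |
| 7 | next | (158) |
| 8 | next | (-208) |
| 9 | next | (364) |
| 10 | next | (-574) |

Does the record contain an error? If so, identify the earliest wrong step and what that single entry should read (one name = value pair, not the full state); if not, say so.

step 5, x = -112

step 1: x = -1*(8) + (1)*(-8) + (-2) = -18 -> verified
step 2: x = -1*(-18) + (1)*(8) + (-2) = 24 -> no discrepancy
step 3: x = -1*(24) + (1)*(-18) + (-2) = -44 -> in agreement
step 4: x = -1*(-44) + (1)*(24) + (-2) = 66 -> exactly as logged
step 5: x = -1*(66) + (1)*(-44) + (-2) = -112 -> the record has a different value
The audit stops at step 5: the recorded entry is wrong and should be x = -112.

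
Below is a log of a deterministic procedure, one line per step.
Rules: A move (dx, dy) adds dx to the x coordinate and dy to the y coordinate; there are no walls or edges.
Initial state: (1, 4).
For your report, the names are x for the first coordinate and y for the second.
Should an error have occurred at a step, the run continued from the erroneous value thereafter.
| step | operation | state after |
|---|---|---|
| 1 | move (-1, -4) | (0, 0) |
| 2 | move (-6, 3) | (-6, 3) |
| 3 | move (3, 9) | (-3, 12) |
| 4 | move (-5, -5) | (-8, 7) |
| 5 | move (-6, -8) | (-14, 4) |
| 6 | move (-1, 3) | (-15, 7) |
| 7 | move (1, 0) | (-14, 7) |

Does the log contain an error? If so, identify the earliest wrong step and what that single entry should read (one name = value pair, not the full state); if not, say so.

step 5, y = -1

1. x = 1 + (-1) = 0, y = 4 + (-4) = 0 (consistent with the log)
2. x = 0 + (-6) = -6, y = 0 + (3) = 3 (no discrepancy)
3. x = -6 + (3) = -3, y = 3 + (9) = 12 (exactly as logged)
4. x = -3 + (-5) = -8, y = 12 + (-5) = 7 (matches)
5. x = -8 + (-6) = -14, y = 7 + (-8) = -1 (first mismatch against the log)
Conclusion: step 5 carries the first error; the entry should be y = -1.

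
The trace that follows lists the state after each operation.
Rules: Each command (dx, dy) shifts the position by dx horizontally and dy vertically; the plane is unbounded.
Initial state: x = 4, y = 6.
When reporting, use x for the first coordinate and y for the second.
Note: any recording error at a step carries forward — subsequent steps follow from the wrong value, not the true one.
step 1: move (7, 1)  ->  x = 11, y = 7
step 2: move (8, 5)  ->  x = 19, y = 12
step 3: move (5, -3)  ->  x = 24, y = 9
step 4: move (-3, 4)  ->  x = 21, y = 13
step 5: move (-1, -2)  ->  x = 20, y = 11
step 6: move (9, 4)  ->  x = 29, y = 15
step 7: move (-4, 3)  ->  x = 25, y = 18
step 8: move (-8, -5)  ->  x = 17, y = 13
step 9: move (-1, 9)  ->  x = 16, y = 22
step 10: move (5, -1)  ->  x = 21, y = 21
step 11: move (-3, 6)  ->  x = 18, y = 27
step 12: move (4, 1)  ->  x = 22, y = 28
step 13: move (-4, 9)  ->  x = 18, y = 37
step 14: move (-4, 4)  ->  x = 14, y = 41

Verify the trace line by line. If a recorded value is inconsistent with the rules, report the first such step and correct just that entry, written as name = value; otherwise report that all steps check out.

1. x = 4 + (7) = 11, y = 6 + (1) = 7 (same as recorded)
2. x = 11 + (8) = 19, y = 7 + (5) = 12 (agrees with the trace)
3. x = 19 + (5) = 24, y = 12 + (-3) = 9 (exactly as logged)
4. x = 24 + (-3) = 21, y = 9 + (4) = 13 (confirmed correct)
5. x = 21 + (-1) = 20, y = 13 + (-2) = 11 (checks out)
6. x = 20 + (9) = 29, y = 11 + (4) = 15 (in agreement)
7. x = 29 + (-4) = 25, y = 15 + (3) = 18 (in agreement)
8. x = 25 + (-8) = 17, y = 18 + (-5) = 13 (checks out)
9. x = 17 + (-1) = 16, y = 13 + (9) = 22 (no discrepancy)
10. x = 16 + (5) = 21, y = 22 + (-1) = 21 (consistent with the trace)
11. x = 21 + (-3) = 18, y = 21 + (6) = 27 (agrees with the trace)
12. x = 18 + (4) = 22, y = 27 + (1) = 28 (agrees with the trace)
13. x = 22 + (-4) = 18, y = 28 + (9) = 37 (agrees with the trace)
14. x = 18 + (-4) = 14, y = 37 + (4) = 41 (no discrepancy)
Nothing is out of place; the run is error-free.

no error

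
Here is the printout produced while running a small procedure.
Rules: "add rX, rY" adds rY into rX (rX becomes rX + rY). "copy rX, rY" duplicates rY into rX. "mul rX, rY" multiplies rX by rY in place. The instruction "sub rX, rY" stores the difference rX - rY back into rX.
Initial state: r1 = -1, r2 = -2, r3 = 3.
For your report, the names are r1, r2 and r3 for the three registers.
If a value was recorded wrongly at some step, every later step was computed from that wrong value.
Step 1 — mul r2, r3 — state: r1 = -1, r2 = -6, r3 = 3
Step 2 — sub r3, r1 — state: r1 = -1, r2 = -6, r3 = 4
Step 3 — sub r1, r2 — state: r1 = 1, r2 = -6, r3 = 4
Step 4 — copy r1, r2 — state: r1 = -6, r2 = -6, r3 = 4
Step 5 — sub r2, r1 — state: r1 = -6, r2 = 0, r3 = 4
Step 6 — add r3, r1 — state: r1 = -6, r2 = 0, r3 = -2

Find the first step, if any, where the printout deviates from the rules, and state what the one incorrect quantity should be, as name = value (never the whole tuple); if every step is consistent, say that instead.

step 3, r1 = 5

Recomputing the run from the initial state:
step 1: r1 = -1, r2 = -6, r3 = 3
step 2: r1 = -1, r2 = -6, r3 = 4
step 3: r1 = 5, r2 = -6, r3 = 4
step 4: r1 = -6, r2 = -6, r3 = 4
step 5: r1 = -6, r2 = 0, r3 = 4
step 6: r1 = -6, r2 = 0, r3 = -2
The first disagreement with the printout is at step 3, where the value should be r1 = 5.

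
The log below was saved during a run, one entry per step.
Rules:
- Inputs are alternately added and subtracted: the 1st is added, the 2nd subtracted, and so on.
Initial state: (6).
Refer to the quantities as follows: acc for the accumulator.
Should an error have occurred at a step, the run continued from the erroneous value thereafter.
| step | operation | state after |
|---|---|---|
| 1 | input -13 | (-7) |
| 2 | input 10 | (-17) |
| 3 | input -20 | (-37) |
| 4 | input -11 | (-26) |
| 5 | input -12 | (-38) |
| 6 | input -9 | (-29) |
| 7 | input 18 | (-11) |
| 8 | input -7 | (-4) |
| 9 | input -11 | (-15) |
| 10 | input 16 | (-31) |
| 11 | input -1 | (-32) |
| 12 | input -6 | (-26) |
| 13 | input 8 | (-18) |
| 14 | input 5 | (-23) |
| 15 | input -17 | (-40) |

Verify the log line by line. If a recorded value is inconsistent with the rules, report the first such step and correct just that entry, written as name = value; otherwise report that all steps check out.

step 1: acc = 6 + -13 = -7 -> agrees with the log
step 2: acc = -7 - 10 = -17 -> consistent with the log
step 3: acc = -17 + -20 = -37 -> checks out
step 4: acc = -37 - -11 = -26 -> exactly as logged
step 5: acc = -26 + -12 = -38 -> matches
step 6: acc = -38 - -9 = -29 -> verified
step 7: acc = -29 + 18 = -11 -> same as recorded
step 8: acc = -11 - -7 = -4 -> checks out
step 9: acc = -4 + -11 = -15 -> matches
step 10: acc = -15 - 16 = -31 -> agrees with the log
step 11: acc = -31 + -1 = -32 -> checks out
step 12: acc = -32 - -6 = -26 -> matches
step 13: acc = -26 + 8 = -18 -> matches
step 14: acc = -18 - 5 = -23 -> exactly as logged
step 15: acc = -23 + -17 = -40 -> verified
Each recorded entry agrees with the recomputation.

no error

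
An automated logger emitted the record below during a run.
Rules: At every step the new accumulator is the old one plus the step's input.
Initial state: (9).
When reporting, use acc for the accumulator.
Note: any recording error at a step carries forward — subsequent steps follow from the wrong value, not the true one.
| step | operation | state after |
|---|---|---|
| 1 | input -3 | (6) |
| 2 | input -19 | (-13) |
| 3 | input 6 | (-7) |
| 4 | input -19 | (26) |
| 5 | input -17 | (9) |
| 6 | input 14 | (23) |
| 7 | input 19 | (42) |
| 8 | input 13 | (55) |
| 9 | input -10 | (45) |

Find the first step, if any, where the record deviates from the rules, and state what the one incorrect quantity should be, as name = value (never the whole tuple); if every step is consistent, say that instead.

step 4, acc = -26

step 1: acc = 9 + -3 = 6 -> in agreement
step 2: acc = 6 + -19 = -13 -> consistent with the record
step 3: acc = -13 + 6 = -7 -> no discrepancy
step 4: acc = -7 + -19 = -26 -> first mismatch against the record
Conclusion: step 4 carries the first error; the entry should be acc = -26.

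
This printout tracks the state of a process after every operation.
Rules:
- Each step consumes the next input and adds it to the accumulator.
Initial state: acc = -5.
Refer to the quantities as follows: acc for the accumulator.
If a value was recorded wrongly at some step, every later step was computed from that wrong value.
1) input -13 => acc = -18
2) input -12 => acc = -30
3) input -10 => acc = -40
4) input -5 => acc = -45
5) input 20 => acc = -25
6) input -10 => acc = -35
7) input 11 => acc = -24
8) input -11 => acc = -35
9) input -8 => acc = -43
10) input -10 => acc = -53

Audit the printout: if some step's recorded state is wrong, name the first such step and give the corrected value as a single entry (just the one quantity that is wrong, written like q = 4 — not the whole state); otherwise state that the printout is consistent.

no error

Recomputing the run from the initial state:
step 1: acc = -18
step 2: acc = -30
step 3: acc = -40
step 4: acc = -45
step 5: acc = -25
step 6: acc = -35
step 7: acc = -24
step 8: acc = -35
step 9: acc = -43
step 10: acc = -53
This matches the printout at every step.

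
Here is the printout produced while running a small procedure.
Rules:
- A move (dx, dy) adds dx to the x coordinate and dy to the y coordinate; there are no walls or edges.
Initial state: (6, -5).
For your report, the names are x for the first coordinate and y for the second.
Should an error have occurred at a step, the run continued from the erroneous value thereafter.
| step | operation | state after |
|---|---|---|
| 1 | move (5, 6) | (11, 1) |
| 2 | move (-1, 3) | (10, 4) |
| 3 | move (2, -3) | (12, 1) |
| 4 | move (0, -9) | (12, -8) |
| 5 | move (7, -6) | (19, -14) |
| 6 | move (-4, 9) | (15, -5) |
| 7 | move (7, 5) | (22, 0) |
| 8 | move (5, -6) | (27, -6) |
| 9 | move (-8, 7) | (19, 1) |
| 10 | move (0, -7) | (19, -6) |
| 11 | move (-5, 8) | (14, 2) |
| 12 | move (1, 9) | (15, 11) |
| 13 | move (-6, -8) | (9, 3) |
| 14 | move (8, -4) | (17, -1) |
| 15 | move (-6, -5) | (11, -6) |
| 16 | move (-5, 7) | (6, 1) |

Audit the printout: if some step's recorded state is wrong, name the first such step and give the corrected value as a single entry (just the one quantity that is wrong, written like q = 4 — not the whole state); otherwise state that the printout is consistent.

no error

1. x = 6 + (5) = 11, y = -5 + (6) = 1 (same as recorded)
2. x = 11 + (-1) = 10, y = 1 + (3) = 4 (same as recorded)
3. x = 10 + (2) = 12, y = 4 + (-3) = 1 (checks out)
4. x = 12 + (0) = 12, y = 1 + (-9) = -8 (matches)
5. x = 12 + (7) = 19, y = -8 + (-6) = -14 (no discrepancy)
6. x = 19 + (-4) = 15, y = -14 + (9) = -5 (matches)
7. x = 15 + (7) = 22, y = -5 + (5) = 0 (checks out)
8. x = 22 + (5) = 27, y = 0 + (-6) = -6 (no discrepancy)
9. x = 27 + (-8) = 19, y = -6 + (7) = 1 (in agreement)
10. x = 19 + (0) = 19, y = 1 + (-7) = -6 (verified)
11. x = 19 + (-5) = 14, y = -6 + (8) = 2 (confirmed correct)
12. x = 14 + (1) = 15, y = 2 + (9) = 11 (same as recorded)
13. x = 15 + (-6) = 9, y = 11 + (-8) = 3 (matches)
14. x = 9 + (8) = 17, y = 3 + (-4) = -1 (matches)
15. x = 17 + (-6) = 11, y = -1 + (-5) = -6 (exactly as logged)
16. x = 11 + (-5) = 6, y = -6 + (7) = 1 (verified)
Nothing is out of place; the run is error-free.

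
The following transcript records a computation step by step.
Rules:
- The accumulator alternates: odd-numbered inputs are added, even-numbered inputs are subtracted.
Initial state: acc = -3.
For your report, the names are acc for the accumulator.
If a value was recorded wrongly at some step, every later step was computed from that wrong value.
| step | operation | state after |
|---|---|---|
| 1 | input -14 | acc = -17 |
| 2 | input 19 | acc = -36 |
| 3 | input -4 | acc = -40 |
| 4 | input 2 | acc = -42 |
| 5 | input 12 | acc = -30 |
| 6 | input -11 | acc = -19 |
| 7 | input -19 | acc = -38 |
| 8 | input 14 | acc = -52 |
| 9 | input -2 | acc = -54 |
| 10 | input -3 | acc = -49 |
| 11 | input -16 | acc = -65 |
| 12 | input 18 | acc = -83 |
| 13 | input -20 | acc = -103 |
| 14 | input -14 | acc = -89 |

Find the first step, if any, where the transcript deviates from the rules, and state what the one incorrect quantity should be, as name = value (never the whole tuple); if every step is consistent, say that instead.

step 10, acc = -51

1. acc = -3 + -14 = -17 (no discrepancy)
2. acc = -17 - 19 = -36 (agrees with the transcript)
3. acc = -36 + -4 = -40 (checks out)
4. acc = -40 - 2 = -42 (in agreement)
5. acc = -42 + 12 = -30 (same as recorded)
6. acc = -30 - -11 = -19 (verified)
7. acc = -19 + -19 = -38 (checks out)
8. acc = -38 - 14 = -52 (in agreement)
9. acc = -52 + -2 = -54 (verified)
10. acc = -54 - -3 = -51 (not what was recorded)
First incorrect step: 10; the correct value is acc = -51.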